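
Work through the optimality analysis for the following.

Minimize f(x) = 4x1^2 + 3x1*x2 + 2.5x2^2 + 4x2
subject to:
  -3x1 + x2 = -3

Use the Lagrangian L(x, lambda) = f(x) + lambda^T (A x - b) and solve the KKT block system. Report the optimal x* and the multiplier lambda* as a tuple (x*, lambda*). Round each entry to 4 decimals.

Form the Lagrangian:
  L(x, lambda) = (1/2) x^T Q x + c^T x + lambda^T (A x - b)
Stationarity (grad_x L = 0): Q x + c + A^T lambda = 0.
Primal feasibility: A x = b.

This gives the KKT block system:
  [ Q   A^T ] [ x     ]   [-c ]
  [ A    0  ] [ lambda ] = [ b ]

Solving the linear system:
  x*      = (0.5915, -1.2254)
  lambda* = (0.3521)
  f(x*)   = -1.9225

x* = (0.5915, -1.2254), lambda* = (0.3521)


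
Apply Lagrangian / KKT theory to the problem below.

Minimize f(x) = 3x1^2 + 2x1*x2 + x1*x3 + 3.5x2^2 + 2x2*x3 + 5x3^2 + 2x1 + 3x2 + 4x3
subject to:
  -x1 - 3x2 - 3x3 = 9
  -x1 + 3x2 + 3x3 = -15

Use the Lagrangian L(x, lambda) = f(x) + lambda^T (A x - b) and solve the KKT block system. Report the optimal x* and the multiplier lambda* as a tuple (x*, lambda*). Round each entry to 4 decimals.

Form the Lagrangian:
  L(x, lambda) = (1/2) x^T Q x + c^T x + lambda^T (A x - b)
Stationarity (grad_x L = 0): Q x + c + A^T lambda = 0.
Primal feasibility: A x = b.

This gives the KKT block system:
  [ Q   A^T ] [ x     ]   [-c ]
  [ A    0  ] [ lambda ] = [ b ]

Solving the linear system:
  x*      = (3, -2.6154, -1.3846)
  lambda* = (4.6795, 8.7051)
  f(x*)   = 40.5385

x* = (3, -2.6154, -1.3846), lambda* = (4.6795, 8.7051)


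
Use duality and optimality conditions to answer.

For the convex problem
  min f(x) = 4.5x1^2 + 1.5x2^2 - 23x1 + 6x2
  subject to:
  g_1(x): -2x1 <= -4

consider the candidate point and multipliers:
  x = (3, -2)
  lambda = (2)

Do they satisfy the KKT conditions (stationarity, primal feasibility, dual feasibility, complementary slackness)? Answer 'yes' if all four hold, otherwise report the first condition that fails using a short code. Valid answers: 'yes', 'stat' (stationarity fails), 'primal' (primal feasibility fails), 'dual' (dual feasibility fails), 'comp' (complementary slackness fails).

Gradient of f: grad f(x) = Q x + c = (4, 0)
Constraint values g_i(x) = a_i^T x - b_i:
  g_1((3, -2)) = -2
Stationarity residual: grad f(x) + sum_i lambda_i a_i = (0, 0)
  -> stationarity OK
Primal feasibility (all g_i <= 0): OK
Dual feasibility (all lambda_i >= 0): OK
Complementary slackness (lambda_i * g_i(x) = 0 for all i): FAILS

Verdict: the first failing condition is complementary_slackness -> comp.

comp


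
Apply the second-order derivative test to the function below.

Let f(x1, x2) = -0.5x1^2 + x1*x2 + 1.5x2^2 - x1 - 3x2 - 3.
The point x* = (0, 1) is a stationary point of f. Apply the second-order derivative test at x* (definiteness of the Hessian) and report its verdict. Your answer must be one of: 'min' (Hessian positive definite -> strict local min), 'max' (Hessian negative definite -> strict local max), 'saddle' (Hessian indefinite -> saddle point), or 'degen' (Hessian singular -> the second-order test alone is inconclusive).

Compute the Hessian H = grad^2 f:
  H = [[-1, 1], [1, 3]]
Verify stationarity: grad f(x*) = H x* + g = (0, 0).
Eigenvalues of H: -1.2361, 3.2361.
Eigenvalues have mixed signs, so H is indefinite -> x* is a saddle point.

saddle


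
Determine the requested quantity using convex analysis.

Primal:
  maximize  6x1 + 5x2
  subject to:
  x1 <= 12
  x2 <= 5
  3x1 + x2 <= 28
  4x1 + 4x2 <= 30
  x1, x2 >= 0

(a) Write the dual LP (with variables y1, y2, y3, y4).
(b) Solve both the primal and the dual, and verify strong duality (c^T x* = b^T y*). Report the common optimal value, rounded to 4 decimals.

The standard primal-dual pair for 'max c^T x s.t. A x <= b, x >= 0' is:
  Dual:  min b^T y  s.t.  A^T y >= c,  y >= 0.

So the dual LP is:
  minimize  12y1 + 5y2 + 28y3 + 30y4
  subject to:
    y1 + 3y3 + 4y4 >= 6
    y2 + y3 + 4y4 >= 5
    y1, y2, y3, y4 >= 0

Solving the primal: x* = (7.5, 0).
  primal value c^T x* = 45.
Solving the dual: y* = (0, 0, 0, 1.5).
  dual value b^T y* = 45.
Strong duality: c^T x* = b^T y*. Confirmed.

45


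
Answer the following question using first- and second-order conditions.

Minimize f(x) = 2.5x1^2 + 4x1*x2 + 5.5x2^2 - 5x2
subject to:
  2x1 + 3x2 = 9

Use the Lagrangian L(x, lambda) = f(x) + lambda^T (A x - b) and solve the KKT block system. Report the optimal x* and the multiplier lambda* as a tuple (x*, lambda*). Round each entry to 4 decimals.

Form the Lagrangian:
  L(x, lambda) = (1/2) x^T Q x + c^T x + lambda^T (A x - b)
Stationarity (grad_x L = 0): Q x + c + A^T lambda = 0.
Primal feasibility: A x = b.

This gives the KKT block system:
  [ Q   A^T ] [ x     ]   [-c ]
  [ A    0  ] [ lambda ] = [ b ]

Solving the linear system:
  x*      = (1.4634, 2.0244)
  lambda* = (-7.7073)
  f(x*)   = 29.622

x* = (1.4634, 2.0244), lambda* = (-7.7073)


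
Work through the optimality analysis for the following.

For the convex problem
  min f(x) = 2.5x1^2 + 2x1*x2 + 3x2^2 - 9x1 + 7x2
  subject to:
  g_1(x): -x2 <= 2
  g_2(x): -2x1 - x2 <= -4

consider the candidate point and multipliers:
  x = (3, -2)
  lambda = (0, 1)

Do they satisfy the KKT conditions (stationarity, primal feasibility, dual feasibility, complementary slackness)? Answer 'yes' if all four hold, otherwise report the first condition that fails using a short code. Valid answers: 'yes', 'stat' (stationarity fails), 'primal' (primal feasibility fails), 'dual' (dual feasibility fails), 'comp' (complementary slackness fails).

Gradient of f: grad f(x) = Q x + c = (2, 1)
Constraint values g_i(x) = a_i^T x - b_i:
  g_1((3, -2)) = 0
  g_2((3, -2)) = 0
Stationarity residual: grad f(x) + sum_i lambda_i a_i = (0, 0)
  -> stationarity OK
Primal feasibility (all g_i <= 0): OK
Dual feasibility (all lambda_i >= 0): OK
Complementary slackness (lambda_i * g_i(x) = 0 for all i): OK

Verdict: yes, KKT holds.

yes


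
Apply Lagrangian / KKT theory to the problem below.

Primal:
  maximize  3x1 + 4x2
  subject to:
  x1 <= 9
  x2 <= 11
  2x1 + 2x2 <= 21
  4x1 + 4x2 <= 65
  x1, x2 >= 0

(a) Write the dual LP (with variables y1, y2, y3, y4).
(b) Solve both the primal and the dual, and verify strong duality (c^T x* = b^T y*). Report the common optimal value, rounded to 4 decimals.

The standard primal-dual pair for 'max c^T x s.t. A x <= b, x >= 0' is:
  Dual:  min b^T y  s.t.  A^T y >= c,  y >= 0.

So the dual LP is:
  minimize  9y1 + 11y2 + 21y3 + 65y4
  subject to:
    y1 + 2y3 + 4y4 >= 3
    y2 + 2y3 + 4y4 >= 4
    y1, y2, y3, y4 >= 0

Solving the primal: x* = (0, 10.5).
  primal value c^T x* = 42.
Solving the dual: y* = (0, 0, 2, 0).
  dual value b^T y* = 42.
Strong duality: c^T x* = b^T y*. Confirmed.

42


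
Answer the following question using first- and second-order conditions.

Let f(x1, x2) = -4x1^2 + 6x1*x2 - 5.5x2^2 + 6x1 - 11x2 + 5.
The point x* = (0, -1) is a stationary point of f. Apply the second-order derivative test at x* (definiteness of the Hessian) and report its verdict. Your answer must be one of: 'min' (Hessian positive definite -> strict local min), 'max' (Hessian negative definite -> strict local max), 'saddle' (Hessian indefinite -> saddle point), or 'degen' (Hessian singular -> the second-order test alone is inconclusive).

Compute the Hessian H = grad^2 f:
  H = [[-8, 6], [6, -11]]
Verify stationarity: grad f(x*) = H x* + g = (0, 0).
Eigenvalues of H: -15.6847, -3.3153.
Both eigenvalues < 0, so H is negative definite -> x* is a strict local max.

max


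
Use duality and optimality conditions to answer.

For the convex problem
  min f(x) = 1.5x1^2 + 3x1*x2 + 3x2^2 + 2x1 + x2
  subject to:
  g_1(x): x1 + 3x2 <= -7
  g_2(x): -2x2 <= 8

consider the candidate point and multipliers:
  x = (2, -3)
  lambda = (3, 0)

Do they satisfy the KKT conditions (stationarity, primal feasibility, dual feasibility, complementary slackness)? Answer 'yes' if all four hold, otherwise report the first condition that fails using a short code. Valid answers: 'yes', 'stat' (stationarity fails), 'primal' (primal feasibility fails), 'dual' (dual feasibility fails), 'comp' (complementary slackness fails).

Gradient of f: grad f(x) = Q x + c = (-1, -11)
Constraint values g_i(x) = a_i^T x - b_i:
  g_1((2, -3)) = 0
  g_2((2, -3)) = -2
Stationarity residual: grad f(x) + sum_i lambda_i a_i = (2, -2)
  -> stationarity FAILS
Primal feasibility (all g_i <= 0): OK
Dual feasibility (all lambda_i >= 0): OK
Complementary slackness (lambda_i * g_i(x) = 0 for all i): OK

Verdict: the first failing condition is stationarity -> stat.

stat


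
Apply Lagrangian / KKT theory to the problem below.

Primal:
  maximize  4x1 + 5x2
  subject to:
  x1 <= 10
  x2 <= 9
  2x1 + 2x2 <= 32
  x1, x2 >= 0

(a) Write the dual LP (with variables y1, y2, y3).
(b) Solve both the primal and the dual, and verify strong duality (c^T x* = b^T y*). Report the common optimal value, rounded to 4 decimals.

The standard primal-dual pair for 'max c^T x s.t. A x <= b, x >= 0' is:
  Dual:  min b^T y  s.t.  A^T y >= c,  y >= 0.

So the dual LP is:
  minimize  10y1 + 9y2 + 32y3
  subject to:
    y1 + 2y3 >= 4
    y2 + 2y3 >= 5
    y1, y2, y3 >= 0

Solving the primal: x* = (7, 9).
  primal value c^T x* = 73.
Solving the dual: y* = (0, 1, 2).
  dual value b^T y* = 73.
Strong duality: c^T x* = b^T y*. Confirmed.

73


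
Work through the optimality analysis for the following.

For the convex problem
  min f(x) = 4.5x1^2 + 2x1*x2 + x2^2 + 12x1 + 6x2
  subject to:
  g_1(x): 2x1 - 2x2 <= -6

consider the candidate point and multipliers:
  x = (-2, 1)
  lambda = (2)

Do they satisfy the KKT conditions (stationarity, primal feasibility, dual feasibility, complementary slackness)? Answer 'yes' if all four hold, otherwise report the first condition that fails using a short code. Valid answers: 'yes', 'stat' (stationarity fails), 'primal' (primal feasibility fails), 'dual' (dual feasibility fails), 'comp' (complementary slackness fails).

Gradient of f: grad f(x) = Q x + c = (-4, 4)
Constraint values g_i(x) = a_i^T x - b_i:
  g_1((-2, 1)) = 0
Stationarity residual: grad f(x) + sum_i lambda_i a_i = (0, 0)
  -> stationarity OK
Primal feasibility (all g_i <= 0): OK
Dual feasibility (all lambda_i >= 0): OK
Complementary slackness (lambda_i * g_i(x) = 0 for all i): OK

Verdict: yes, KKT holds.

yes


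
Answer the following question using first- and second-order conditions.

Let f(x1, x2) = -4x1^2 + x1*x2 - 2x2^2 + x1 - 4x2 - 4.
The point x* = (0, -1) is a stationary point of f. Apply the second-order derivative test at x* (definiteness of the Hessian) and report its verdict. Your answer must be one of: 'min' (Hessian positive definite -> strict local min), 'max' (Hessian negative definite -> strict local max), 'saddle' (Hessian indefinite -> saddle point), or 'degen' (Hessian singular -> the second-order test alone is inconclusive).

Compute the Hessian H = grad^2 f:
  H = [[-8, 1], [1, -4]]
Verify stationarity: grad f(x*) = H x* + g = (0, 0).
Eigenvalues of H: -8.2361, -3.7639.
Both eigenvalues < 0, so H is negative definite -> x* is a strict local max.

max


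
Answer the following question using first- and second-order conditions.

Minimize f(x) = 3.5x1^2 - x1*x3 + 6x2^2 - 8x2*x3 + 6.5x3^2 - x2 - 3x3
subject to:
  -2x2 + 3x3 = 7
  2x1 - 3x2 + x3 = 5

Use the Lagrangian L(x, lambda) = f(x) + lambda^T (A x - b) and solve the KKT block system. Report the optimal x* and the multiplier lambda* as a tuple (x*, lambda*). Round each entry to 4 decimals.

Form the Lagrangian:
  L(x, lambda) = (1/2) x^T Q x + c^T x + lambda^T (A x - b)
Stationarity (grad_x L = 0): Q x + c + A^T lambda = 0.
Primal feasibility: A x = b.

This gives the KKT block system:
  [ Q   A^T ] [ x     ]   [-c ]
  [ A    0  ] [ lambda ] = [ b ]

Solving the linear system:
  x*      = (0.8821, -0.3867, 2.0755)
  lambda* = (-8.0479, -2.0497)
  f(x*)   = 30.372

x* = (0.8821, -0.3867, 2.0755), lambda* = (-8.0479, -2.0497)


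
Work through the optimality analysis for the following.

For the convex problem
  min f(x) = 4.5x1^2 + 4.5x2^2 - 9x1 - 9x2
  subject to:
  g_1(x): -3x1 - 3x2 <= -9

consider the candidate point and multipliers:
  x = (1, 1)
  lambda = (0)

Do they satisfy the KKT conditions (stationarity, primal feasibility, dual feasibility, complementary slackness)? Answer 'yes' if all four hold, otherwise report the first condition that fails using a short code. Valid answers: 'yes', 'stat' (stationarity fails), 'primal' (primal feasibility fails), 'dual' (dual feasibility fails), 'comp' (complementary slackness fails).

Gradient of f: grad f(x) = Q x + c = (0, 0)
Constraint values g_i(x) = a_i^T x - b_i:
  g_1((1, 1)) = 3
Stationarity residual: grad f(x) + sum_i lambda_i a_i = (0, 0)
  -> stationarity OK
Primal feasibility (all g_i <= 0): FAILS
Dual feasibility (all lambda_i >= 0): OK
Complementary slackness (lambda_i * g_i(x) = 0 for all i): OK

Verdict: the first failing condition is primal_feasibility -> primal.

primal


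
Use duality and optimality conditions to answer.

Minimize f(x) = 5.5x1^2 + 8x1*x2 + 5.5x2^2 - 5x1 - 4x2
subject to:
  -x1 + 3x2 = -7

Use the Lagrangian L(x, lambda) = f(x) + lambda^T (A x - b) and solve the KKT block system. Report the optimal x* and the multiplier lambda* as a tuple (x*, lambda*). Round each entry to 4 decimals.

Form the Lagrangian:
  L(x, lambda) = (1/2) x^T Q x + c^T x + lambda^T (A x - b)
Stationarity (grad_x L = 0): Q x + c + A^T lambda = 0.
Primal feasibility: A x = b.

This gives the KKT block system:
  [ Q   A^T ] [ x     ]   [-c ]
  [ A    0  ] [ lambda ] = [ b ]

Solving the linear system:
  x*      = (1.9114, -1.6962)
  lambda* = (2.4557)
  f(x*)   = 7.2089

x* = (1.9114, -1.6962), lambda* = (2.4557)


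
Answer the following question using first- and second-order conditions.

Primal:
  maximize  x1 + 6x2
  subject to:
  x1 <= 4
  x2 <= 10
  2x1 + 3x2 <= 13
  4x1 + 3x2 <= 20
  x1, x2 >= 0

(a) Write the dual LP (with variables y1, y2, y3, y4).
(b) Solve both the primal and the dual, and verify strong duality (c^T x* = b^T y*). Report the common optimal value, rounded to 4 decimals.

The standard primal-dual pair for 'max c^T x s.t. A x <= b, x >= 0' is:
  Dual:  min b^T y  s.t.  A^T y >= c,  y >= 0.

So the dual LP is:
  minimize  4y1 + 10y2 + 13y3 + 20y4
  subject to:
    y1 + 2y3 + 4y4 >= 1
    y2 + 3y3 + 3y4 >= 6
    y1, y2, y3, y4 >= 0

Solving the primal: x* = (0, 4.3333).
  primal value c^T x* = 26.
Solving the dual: y* = (0, 0, 2, 0).
  dual value b^T y* = 26.
Strong duality: c^T x* = b^T y*. Confirmed.

26


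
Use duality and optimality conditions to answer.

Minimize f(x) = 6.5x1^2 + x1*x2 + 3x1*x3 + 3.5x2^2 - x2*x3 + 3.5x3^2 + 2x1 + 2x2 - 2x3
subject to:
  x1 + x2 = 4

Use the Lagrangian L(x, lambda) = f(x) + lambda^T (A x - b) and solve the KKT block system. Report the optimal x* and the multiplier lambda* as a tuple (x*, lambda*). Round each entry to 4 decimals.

Form the Lagrangian:
  L(x, lambda) = (1/2) x^T Q x + c^T x + lambda^T (A x - b)
Stationarity (grad_x L = 0): Q x + c + A^T lambda = 0.
Primal feasibility: A x = b.

This gives the KKT block system:
  [ Q   A^T ] [ x     ]   [-c ]
  [ A    0  ] [ lambda ] = [ b ]

Solving the linear system:
  x*      = (1.3091, 2.6909, 0.1091)
  lambda* = (-22.0364)
  f(x*)   = 47.9636

x* = (1.3091, 2.6909, 0.1091), lambda* = (-22.0364)


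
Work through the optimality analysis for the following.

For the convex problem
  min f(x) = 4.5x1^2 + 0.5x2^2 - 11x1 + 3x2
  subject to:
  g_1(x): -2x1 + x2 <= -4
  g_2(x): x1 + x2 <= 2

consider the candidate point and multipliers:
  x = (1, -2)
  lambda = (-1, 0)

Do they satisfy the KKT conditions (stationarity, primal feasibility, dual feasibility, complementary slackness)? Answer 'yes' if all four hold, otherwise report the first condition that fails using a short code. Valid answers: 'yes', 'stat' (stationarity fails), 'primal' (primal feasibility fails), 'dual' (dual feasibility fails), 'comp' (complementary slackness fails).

Gradient of f: grad f(x) = Q x + c = (-2, 1)
Constraint values g_i(x) = a_i^T x - b_i:
  g_1((1, -2)) = 0
  g_2((1, -2)) = -3
Stationarity residual: grad f(x) + sum_i lambda_i a_i = (0, 0)
  -> stationarity OK
Primal feasibility (all g_i <= 0): OK
Dual feasibility (all lambda_i >= 0): FAILS
Complementary slackness (lambda_i * g_i(x) = 0 for all i): OK

Verdict: the first failing condition is dual_feasibility -> dual.

dual


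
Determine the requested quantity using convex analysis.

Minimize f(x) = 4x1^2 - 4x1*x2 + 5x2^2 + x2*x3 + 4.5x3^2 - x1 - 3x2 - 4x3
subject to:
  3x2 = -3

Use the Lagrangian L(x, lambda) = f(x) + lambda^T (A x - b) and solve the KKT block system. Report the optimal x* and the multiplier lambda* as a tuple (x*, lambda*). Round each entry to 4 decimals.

Form the Lagrangian:
  L(x, lambda) = (1/2) x^T Q x + c^T x + lambda^T (A x - b)
Stationarity (grad_x L = 0): Q x + c + A^T lambda = 0.
Primal feasibility: A x = b.

This gives the KKT block system:
  [ Q   A^T ] [ x     ]   [-c ]
  [ A    0  ] [ lambda ] = [ b ]

Solving the linear system:
  x*      = (-0.375, -1, 0.5556)
  lambda* = (3.6481)
  f(x*)   = 6.0486

x* = (-0.375, -1, 0.5556), lambda* = (3.6481)


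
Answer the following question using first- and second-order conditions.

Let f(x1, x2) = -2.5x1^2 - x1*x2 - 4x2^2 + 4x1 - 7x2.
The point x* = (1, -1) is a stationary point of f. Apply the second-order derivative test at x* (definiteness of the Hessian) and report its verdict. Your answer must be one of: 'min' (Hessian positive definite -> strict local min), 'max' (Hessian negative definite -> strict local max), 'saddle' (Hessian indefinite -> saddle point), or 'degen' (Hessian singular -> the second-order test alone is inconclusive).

Compute the Hessian H = grad^2 f:
  H = [[-5, -1], [-1, -8]]
Verify stationarity: grad f(x*) = H x* + g = (0, 0).
Eigenvalues of H: -8.3028, -4.6972.
Both eigenvalues < 0, so H is negative definite -> x* is a strict local max.

max


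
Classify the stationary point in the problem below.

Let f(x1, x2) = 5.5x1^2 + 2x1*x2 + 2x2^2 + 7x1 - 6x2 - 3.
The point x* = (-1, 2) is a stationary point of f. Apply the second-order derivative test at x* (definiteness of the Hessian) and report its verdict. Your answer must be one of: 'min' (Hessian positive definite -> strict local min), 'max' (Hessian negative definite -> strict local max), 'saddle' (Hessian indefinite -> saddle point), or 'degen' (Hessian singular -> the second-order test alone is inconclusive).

Compute the Hessian H = grad^2 f:
  H = [[11, 2], [2, 4]]
Verify stationarity: grad f(x*) = H x* + g = (0, 0).
Eigenvalues of H: 3.4689, 11.5311.
Both eigenvalues > 0, so H is positive definite -> x* is a strict local min.

min


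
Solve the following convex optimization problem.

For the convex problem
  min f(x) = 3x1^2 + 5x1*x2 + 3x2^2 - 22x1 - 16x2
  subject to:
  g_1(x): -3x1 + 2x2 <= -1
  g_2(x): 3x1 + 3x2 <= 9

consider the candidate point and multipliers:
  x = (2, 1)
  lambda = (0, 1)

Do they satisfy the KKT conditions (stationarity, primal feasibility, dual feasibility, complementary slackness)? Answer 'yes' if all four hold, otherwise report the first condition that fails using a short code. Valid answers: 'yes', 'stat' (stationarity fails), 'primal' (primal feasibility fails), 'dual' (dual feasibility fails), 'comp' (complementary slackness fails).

Gradient of f: grad f(x) = Q x + c = (-5, 0)
Constraint values g_i(x) = a_i^T x - b_i:
  g_1((2, 1)) = -3
  g_2((2, 1)) = 0
Stationarity residual: grad f(x) + sum_i lambda_i a_i = (-2, 3)
  -> stationarity FAILS
Primal feasibility (all g_i <= 0): OK
Dual feasibility (all lambda_i >= 0): OK
Complementary slackness (lambda_i * g_i(x) = 0 for all i): OK

Verdict: the first failing condition is stationarity -> stat.

stat


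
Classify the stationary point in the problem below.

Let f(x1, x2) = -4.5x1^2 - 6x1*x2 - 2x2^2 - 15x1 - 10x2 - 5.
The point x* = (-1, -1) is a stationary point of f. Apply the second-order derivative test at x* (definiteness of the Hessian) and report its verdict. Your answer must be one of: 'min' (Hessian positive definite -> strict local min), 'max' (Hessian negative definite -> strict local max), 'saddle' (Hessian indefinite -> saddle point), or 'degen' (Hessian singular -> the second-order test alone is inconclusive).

Compute the Hessian H = grad^2 f:
  H = [[-9, -6], [-6, -4]]
Verify stationarity: grad f(x*) = H x* + g = (0, 0).
Eigenvalues of H: -13, 0.
H has a zero eigenvalue (singular; negative semidefinite but not definite), so H is neither positive definite, negative definite, nor indefinite. The second-order test alone is inconclusive -> degen.
(Indeed, f is constant along the null direction of H through x*, so x* is not a strict local extremum.)

degen


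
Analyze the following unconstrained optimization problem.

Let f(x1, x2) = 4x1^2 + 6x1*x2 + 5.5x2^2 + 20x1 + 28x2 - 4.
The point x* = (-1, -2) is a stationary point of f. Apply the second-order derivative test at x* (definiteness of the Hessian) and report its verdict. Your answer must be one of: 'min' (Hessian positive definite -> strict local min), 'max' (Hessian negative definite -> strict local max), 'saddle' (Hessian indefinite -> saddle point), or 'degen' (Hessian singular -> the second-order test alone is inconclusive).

Compute the Hessian H = grad^2 f:
  H = [[8, 6], [6, 11]]
Verify stationarity: grad f(x*) = H x* + g = (0, 0).
Eigenvalues of H: 3.3153, 15.6847.
Both eigenvalues > 0, so H is positive definite -> x* is a strict local min.

min


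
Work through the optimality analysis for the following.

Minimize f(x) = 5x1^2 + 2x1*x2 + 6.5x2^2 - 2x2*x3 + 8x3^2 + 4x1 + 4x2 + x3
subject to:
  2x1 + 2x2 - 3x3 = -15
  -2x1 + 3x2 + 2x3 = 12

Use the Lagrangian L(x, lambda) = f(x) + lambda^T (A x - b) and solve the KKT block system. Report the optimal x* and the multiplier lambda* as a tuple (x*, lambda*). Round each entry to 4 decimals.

Form the Lagrangian:
  L(x, lambda) = (1/2) x^T Q x + c^T x + lambda^T (A x - b)
Stationarity (grad_x L = 0): Q x + c + A^T lambda = 0.
Primal feasibility: A x = b.

This gives the KKT block system:
  [ Q   A^T ] [ x     ]   [-c ]
  [ A    0  ] [ lambda ] = [ b ]

Solving the linear system:
  x*      = (-3.5253, -0.0808, 2.596)
  lambda* = (11.2828, -4.4242)
  f(x*)   = 105.2525

x* = (-3.5253, -0.0808, 2.596), lambda* = (11.2828, -4.4242)


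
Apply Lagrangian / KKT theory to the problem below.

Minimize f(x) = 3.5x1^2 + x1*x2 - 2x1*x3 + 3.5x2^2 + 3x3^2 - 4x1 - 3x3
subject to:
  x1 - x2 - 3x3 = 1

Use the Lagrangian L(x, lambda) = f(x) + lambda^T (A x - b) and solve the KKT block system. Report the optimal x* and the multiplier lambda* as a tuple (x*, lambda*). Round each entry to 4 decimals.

Form the Lagrangian:
  L(x, lambda) = (1/2) x^T Q x + c^T x + lambda^T (A x - b)
Stationarity (grad_x L = 0): Q x + c + A^T lambda = 0.
Primal feasibility: A x = b.

This gives the KKT block system:
  [ Q   A^T ] [ x     ]   [-c ]
  [ A    0  ] [ lambda ] = [ b ]

Solving the linear system:
  x*      = (0.8411, -0.3271, 0.0561)
  lambda* = (-1.4486)
  f(x*)   = -1.0421

x* = (0.8411, -0.3271, 0.0561), lambda* = (-1.4486)


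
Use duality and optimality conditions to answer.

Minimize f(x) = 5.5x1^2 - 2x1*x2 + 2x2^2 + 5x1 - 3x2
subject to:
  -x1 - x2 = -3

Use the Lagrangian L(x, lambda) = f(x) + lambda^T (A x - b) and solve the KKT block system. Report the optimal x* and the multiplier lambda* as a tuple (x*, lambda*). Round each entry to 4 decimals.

Form the Lagrangian:
  L(x, lambda) = (1/2) x^T Q x + c^T x + lambda^T (A x - b)
Stationarity (grad_x L = 0): Q x + c + A^T lambda = 0.
Primal feasibility: A x = b.

This gives the KKT block system:
  [ Q   A^T ] [ x     ]   [-c ]
  [ A    0  ] [ lambda ] = [ b ]

Solving the linear system:
  x*      = (0.5263, 2.4737)
  lambda* = (5.8421)
  f(x*)   = 6.3684

x* = (0.5263, 2.4737), lambda* = (5.8421)


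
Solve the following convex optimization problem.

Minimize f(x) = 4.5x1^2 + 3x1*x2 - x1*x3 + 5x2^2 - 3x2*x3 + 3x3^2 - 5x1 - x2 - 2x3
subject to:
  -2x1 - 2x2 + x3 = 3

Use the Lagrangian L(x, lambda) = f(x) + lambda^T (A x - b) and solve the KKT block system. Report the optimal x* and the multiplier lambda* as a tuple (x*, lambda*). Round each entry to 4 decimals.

Form the Lagrangian:
  L(x, lambda) = (1/2) x^T Q x + c^T x + lambda^T (A x - b)
Stationarity (grad_x L = 0): Q x + c + A^T lambda = 0.
Primal feasibility: A x = b.

This gives the KKT block system:
  [ Q   A^T ] [ x     ]   [-c ]
  [ A    0  ] [ lambda ] = [ b ]

Solving the linear system:
  x*      = (-0.3971, -0.657, 0.8917)
  lambda* = (-5.7184)
  f(x*)   = 9.0072

x* = (-0.3971, -0.657, 0.8917), lambda* = (-5.7184)


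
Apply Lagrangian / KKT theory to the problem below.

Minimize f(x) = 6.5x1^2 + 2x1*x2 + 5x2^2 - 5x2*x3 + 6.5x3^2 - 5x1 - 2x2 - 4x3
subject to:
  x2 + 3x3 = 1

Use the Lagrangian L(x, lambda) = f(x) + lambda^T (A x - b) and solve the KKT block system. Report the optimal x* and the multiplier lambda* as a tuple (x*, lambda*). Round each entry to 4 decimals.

Form the Lagrangian:
  L(x, lambda) = (1/2) x^T Q x + c^T x + lambda^T (A x - b)
Stationarity (grad_x L = 0): Q x + c + A^T lambda = 0.
Primal feasibility: A x = b.

This gives the KKT block system:
  [ Q   A^T ] [ x     ]   [-c ]
  [ A    0  ] [ lambda ] = [ b ]

Solving the linear system:
  x*      = (0.3526, 0.2079, 0.264)
  lambda* = (0.5357)
  f(x*)   = -1.8854

x* = (0.3526, 0.2079, 0.264), lambda* = (0.5357)


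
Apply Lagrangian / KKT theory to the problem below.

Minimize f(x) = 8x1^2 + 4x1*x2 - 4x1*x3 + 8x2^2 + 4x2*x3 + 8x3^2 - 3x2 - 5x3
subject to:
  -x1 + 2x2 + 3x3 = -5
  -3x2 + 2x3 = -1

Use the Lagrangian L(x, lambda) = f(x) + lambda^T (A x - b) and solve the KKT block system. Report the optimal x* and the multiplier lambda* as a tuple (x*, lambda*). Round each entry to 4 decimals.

Form the Lagrangian:
  L(x, lambda) = (1/2) x^T Q x + c^T x + lambda^T (A x - b)
Stationarity (grad_x L = 0): Q x + c + A^T lambda = 0.
Primal feasibility: A x = b.

This gives the KKT block system:
  [ Q   A^T ] [ x     ]   [-c ]
  [ A    0  ] [ lambda ] = [ b ]

Solving the linear system:
  x*      = (0.3547, -0.4839, -1.2258)
  lambda* = (8.6429, 1.0196)
  f(x*)   = 25.9074

x* = (0.3547, -0.4839, -1.2258), lambda* = (8.6429, 1.0196)


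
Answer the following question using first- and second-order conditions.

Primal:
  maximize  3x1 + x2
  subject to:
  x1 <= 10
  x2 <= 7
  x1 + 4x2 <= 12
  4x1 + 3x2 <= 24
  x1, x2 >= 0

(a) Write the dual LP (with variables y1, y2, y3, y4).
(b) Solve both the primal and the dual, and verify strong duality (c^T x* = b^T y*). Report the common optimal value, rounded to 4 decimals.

The standard primal-dual pair for 'max c^T x s.t. A x <= b, x >= 0' is:
  Dual:  min b^T y  s.t.  A^T y >= c,  y >= 0.

So the dual LP is:
  minimize  10y1 + 7y2 + 12y3 + 24y4
  subject to:
    y1 + y3 + 4y4 >= 3
    y2 + 4y3 + 3y4 >= 1
    y1, y2, y3, y4 >= 0

Solving the primal: x* = (6, 0).
  primal value c^T x* = 18.
Solving the dual: y* = (0, 0, 0, 0.75).
  dual value b^T y* = 18.
Strong duality: c^T x* = b^T y*. Confirmed.

18


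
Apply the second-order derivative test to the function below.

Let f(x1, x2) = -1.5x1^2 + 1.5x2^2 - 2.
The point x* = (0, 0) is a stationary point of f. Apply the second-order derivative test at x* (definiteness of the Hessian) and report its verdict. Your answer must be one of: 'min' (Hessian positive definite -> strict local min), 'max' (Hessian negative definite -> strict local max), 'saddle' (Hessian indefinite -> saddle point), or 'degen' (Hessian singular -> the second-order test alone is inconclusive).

Compute the Hessian H = grad^2 f:
  H = [[-3, 0], [0, 3]]
Verify stationarity: grad f(x*) = H x* + g = (0, 0).
Eigenvalues of H: -3, 3.
Eigenvalues have mixed signs, so H is indefinite -> x* is a saddle point.

saddle


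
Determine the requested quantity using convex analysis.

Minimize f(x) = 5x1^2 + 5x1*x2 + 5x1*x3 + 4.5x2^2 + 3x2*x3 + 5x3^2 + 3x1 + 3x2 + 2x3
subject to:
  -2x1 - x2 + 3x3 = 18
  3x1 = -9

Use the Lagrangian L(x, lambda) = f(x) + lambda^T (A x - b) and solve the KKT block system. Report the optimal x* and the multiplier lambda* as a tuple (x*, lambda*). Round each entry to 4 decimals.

Form the Lagrangian:
  L(x, lambda) = (1/2) x^T Q x + c^T x + lambda^T (A x - b)
Stationarity (grad_x L = 0): Q x + c + A^T lambda = 0.
Primal feasibility: A x = b.

This gives the KKT block system:
  [ Q   A^T ] [ x     ]   [-c ]
  [ A    0  ] [ lambda ] = [ b ]

Solving the linear system:
  x*      = (-3, -0.7431, 3.7523)
  lambda* = (-7.4312, -0.9694)
  f(x*)   = 60.656

x* = (-3, -0.7431, 3.7523), lambda* = (-7.4312, -0.9694)


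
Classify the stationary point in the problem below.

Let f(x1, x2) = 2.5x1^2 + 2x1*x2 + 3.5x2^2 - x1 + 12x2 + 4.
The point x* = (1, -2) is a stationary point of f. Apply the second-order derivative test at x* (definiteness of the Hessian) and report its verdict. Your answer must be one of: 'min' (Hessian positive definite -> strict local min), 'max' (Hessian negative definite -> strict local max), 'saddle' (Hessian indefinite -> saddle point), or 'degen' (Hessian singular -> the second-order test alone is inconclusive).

Compute the Hessian H = grad^2 f:
  H = [[5, 2], [2, 7]]
Verify stationarity: grad f(x*) = H x* + g = (0, 0).
Eigenvalues of H: 3.7639, 8.2361.
Both eigenvalues > 0, so H is positive definite -> x* is a strict local min.

min


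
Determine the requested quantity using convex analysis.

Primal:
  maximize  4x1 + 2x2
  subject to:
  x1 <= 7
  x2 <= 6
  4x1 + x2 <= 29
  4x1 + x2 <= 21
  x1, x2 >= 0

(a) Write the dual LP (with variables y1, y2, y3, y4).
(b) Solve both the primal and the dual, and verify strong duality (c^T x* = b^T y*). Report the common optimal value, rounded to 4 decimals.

The standard primal-dual pair for 'max c^T x s.t. A x <= b, x >= 0' is:
  Dual:  min b^T y  s.t.  A^T y >= c,  y >= 0.

So the dual LP is:
  minimize  7y1 + 6y2 + 29y3 + 21y4
  subject to:
    y1 + 4y3 + 4y4 >= 4
    y2 + y3 + y4 >= 2
    y1, y2, y3, y4 >= 0

Solving the primal: x* = (3.75, 6).
  primal value c^T x* = 27.
Solving the dual: y* = (0, 1, 0, 1).
  dual value b^T y* = 27.
Strong duality: c^T x* = b^T y*. Confirmed.

27


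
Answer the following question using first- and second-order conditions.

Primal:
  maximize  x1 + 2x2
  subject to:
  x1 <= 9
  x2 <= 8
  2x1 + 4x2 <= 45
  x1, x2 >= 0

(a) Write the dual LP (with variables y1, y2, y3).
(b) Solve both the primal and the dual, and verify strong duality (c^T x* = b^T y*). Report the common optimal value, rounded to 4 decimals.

The standard primal-dual pair for 'max c^T x s.t. A x <= b, x >= 0' is:
  Dual:  min b^T y  s.t.  A^T y >= c,  y >= 0.

So the dual LP is:
  minimize  9y1 + 8y2 + 45y3
  subject to:
    y1 + 2y3 >= 1
    y2 + 4y3 >= 2
    y1, y2, y3 >= 0

Solving the primal: x* = (6.5, 8).
  primal value c^T x* = 22.5.
Solving the dual: y* = (0, 0, 0.5).
  dual value b^T y* = 22.5.
Strong duality: c^T x* = b^T y*. Confirmed.

22.5


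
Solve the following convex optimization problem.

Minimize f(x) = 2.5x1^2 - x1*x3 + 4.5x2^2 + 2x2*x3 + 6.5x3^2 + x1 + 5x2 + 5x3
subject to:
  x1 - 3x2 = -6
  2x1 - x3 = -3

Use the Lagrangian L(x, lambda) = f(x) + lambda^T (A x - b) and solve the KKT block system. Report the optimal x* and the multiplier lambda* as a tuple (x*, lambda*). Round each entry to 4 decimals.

Form the Lagrangian:
  L(x, lambda) = (1/2) x^T Q x + c^T x + lambda^T (A x - b)
Stationarity (grad_x L = 0): Q x + c + A^T lambda = 0.
Primal feasibility: A x = b.

This gives the KKT block system:
  [ Q   A^T ] [ x     ]   [-c ]
  [ A    0  ] [ lambda ] = [ b ]

Solving the linear system:
  x*      = (-1.8294, 1.3902, -0.6588)
  lambda* = (5.398, 1.0451)
  f(x*)   = 18.6755

x* = (-1.8294, 1.3902, -0.6588), lambda* = (5.398, 1.0451)


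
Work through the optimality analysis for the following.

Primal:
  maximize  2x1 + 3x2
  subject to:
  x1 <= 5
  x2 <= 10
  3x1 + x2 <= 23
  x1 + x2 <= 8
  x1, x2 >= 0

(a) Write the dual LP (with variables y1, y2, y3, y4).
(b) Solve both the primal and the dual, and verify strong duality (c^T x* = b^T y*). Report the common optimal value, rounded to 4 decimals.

The standard primal-dual pair for 'max c^T x s.t. A x <= b, x >= 0' is:
  Dual:  min b^T y  s.t.  A^T y >= c,  y >= 0.

So the dual LP is:
  minimize  5y1 + 10y2 + 23y3 + 8y4
  subject to:
    y1 + 3y3 + y4 >= 2
    y2 + y3 + y4 >= 3
    y1, y2, y3, y4 >= 0

Solving the primal: x* = (0, 8).
  primal value c^T x* = 24.
Solving the dual: y* = (0, 0, 0, 3).
  dual value b^T y* = 24.
Strong duality: c^T x* = b^T y*. Confirmed.

24


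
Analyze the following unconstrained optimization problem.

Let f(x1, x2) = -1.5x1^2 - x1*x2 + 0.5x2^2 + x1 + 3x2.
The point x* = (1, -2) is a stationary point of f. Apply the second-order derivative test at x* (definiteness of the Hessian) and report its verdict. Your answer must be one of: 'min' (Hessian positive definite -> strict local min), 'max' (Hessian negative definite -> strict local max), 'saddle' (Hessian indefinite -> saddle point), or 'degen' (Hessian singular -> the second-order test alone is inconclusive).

Compute the Hessian H = grad^2 f:
  H = [[-3, -1], [-1, 1]]
Verify stationarity: grad f(x*) = H x* + g = (0, 0).
Eigenvalues of H: -3.2361, 1.2361.
Eigenvalues have mixed signs, so H is indefinite -> x* is a saddle point.

saddle


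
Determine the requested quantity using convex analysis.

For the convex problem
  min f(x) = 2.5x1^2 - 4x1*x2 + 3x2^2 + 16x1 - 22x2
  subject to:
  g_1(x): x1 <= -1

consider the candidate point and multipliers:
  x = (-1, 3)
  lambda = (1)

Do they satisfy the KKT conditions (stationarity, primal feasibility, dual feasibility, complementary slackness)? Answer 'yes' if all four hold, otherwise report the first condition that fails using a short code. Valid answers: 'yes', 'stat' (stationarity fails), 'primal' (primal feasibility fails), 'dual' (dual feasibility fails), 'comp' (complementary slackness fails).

Gradient of f: grad f(x) = Q x + c = (-1, 0)
Constraint values g_i(x) = a_i^T x - b_i:
  g_1((-1, 3)) = 0
Stationarity residual: grad f(x) + sum_i lambda_i a_i = (0, 0)
  -> stationarity OK
Primal feasibility (all g_i <= 0): OK
Dual feasibility (all lambda_i >= 0): OK
Complementary slackness (lambda_i * g_i(x) = 0 for all i): OK

Verdict: yes, KKT holds.

yes


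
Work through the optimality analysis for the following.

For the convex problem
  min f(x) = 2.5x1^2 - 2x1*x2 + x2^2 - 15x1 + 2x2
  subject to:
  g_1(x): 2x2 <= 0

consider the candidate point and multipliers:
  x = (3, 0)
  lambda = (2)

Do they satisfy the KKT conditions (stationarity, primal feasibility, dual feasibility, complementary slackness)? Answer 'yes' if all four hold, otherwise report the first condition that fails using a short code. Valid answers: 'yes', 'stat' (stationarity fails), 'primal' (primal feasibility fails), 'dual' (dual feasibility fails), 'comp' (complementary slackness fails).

Gradient of f: grad f(x) = Q x + c = (0, -4)
Constraint values g_i(x) = a_i^T x - b_i:
  g_1((3, 0)) = 0
Stationarity residual: grad f(x) + sum_i lambda_i a_i = (0, 0)
  -> stationarity OK
Primal feasibility (all g_i <= 0): OK
Dual feasibility (all lambda_i >= 0): OK
Complementary slackness (lambda_i * g_i(x) = 0 for all i): OK

Verdict: yes, KKT holds.

yes


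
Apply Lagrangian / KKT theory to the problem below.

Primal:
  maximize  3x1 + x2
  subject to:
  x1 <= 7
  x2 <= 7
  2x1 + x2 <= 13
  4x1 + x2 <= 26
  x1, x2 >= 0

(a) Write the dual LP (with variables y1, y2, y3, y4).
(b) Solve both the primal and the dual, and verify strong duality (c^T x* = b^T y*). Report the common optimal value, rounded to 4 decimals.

The standard primal-dual pair for 'max c^T x s.t. A x <= b, x >= 0' is:
  Dual:  min b^T y  s.t.  A^T y >= c,  y >= 0.

So the dual LP is:
  minimize  7y1 + 7y2 + 13y3 + 26y4
  subject to:
    y1 + 2y3 + 4y4 >= 3
    y2 + y3 + y4 >= 1
    y1, y2, y3, y4 >= 0

Solving the primal: x* = (6.5, 0).
  primal value c^T x* = 19.5.
Solving the dual: y* = (0, 0, 0.5, 0.5).
  dual value b^T y* = 19.5.
Strong duality: c^T x* = b^T y*. Confirmed.

19.5


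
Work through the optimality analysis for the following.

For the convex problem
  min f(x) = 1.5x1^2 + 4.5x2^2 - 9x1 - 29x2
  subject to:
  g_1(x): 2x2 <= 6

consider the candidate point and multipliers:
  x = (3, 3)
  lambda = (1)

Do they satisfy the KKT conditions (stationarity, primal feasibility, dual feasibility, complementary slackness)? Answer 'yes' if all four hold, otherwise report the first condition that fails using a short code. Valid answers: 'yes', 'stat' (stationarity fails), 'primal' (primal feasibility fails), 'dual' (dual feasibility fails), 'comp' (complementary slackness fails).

Gradient of f: grad f(x) = Q x + c = (0, -2)
Constraint values g_i(x) = a_i^T x - b_i:
  g_1((3, 3)) = 0
Stationarity residual: grad f(x) + sum_i lambda_i a_i = (0, 0)
  -> stationarity OK
Primal feasibility (all g_i <= 0): OK
Dual feasibility (all lambda_i >= 0): OK
Complementary slackness (lambda_i * g_i(x) = 0 for all i): OK

Verdict: yes, KKT holds.

yes


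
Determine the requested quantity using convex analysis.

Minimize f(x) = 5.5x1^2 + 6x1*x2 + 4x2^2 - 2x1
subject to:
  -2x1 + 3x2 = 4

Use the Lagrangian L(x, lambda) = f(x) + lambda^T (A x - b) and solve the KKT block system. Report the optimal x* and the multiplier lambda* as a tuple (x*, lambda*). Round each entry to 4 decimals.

Form the Lagrangian:
  L(x, lambda) = (1/2) x^T Q x + c^T x + lambda^T (A x - b)
Stationarity (grad_x L = 0): Q x + c + A^T lambda = 0.
Primal feasibility: A x = b.

This gives the KKT block system:
  [ Q   A^T ] [ x     ]   [-c ]
  [ A    0  ] [ lambda ] = [ b ]

Solving the linear system:
  x*      = (-0.5813, 0.9458)
  lambda* = (-1.3596)
  f(x*)   = 3.3005

x* = (-0.5813, 0.9458), lambda* = (-1.3596)


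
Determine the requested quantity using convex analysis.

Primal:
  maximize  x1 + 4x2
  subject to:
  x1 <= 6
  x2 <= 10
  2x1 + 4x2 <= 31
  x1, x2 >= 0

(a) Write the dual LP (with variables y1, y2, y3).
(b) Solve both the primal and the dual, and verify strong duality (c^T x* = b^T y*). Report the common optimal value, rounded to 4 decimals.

The standard primal-dual pair for 'max c^T x s.t. A x <= b, x >= 0' is:
  Dual:  min b^T y  s.t.  A^T y >= c,  y >= 0.

So the dual LP is:
  minimize  6y1 + 10y2 + 31y3
  subject to:
    y1 + 2y3 >= 1
    y2 + 4y3 >= 4
    y1, y2, y3 >= 0

Solving the primal: x* = (0, 7.75).
  primal value c^T x* = 31.
Solving the dual: y* = (0, 0, 1).
  dual value b^T y* = 31.
Strong duality: c^T x* = b^T y*. Confirmed.

31


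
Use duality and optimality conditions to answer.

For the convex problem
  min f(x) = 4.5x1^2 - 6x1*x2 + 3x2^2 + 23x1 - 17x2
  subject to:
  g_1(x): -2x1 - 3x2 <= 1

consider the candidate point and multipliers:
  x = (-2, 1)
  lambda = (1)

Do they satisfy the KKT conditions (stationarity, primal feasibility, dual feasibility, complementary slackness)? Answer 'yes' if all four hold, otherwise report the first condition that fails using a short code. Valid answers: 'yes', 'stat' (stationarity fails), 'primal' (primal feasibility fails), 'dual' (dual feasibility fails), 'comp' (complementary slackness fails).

Gradient of f: grad f(x) = Q x + c = (-1, 1)
Constraint values g_i(x) = a_i^T x - b_i:
  g_1((-2, 1)) = 0
Stationarity residual: grad f(x) + sum_i lambda_i a_i = (-3, -2)
  -> stationarity FAILS
Primal feasibility (all g_i <= 0): OK
Dual feasibility (all lambda_i >= 0): OK
Complementary slackness (lambda_i * g_i(x) = 0 for all i): OK

Verdict: the first failing condition is stationarity -> stat.

stat


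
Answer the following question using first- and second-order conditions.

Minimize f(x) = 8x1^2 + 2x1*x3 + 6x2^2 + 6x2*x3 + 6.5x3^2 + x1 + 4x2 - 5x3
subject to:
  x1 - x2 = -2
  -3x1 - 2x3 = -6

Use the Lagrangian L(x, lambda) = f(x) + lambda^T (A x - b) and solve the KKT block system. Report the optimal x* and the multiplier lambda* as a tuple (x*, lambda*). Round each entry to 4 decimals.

Form the Lagrangian:
  L(x, lambda) = (1/2) x^T Q x + c^T x + lambda^T (A x - b)
Stationarity (grad_x L = 0): Q x + c + A^T lambda = 0.
Primal feasibility: A x = b.

This gives the KKT block system:
  [ Q   A^T ] [ x     ]   [-c ]
  [ A    0  ] [ lambda ] = [ b ]

Solving the linear system:
  x*      = (0.4812, 2.4812, 2.2782)
  lambda* = (47.4436, 20.2331)
  f(x*)   = 107.6504

x* = (0.4812, 2.4812, 2.2782), lambda* = (47.4436, 20.2331)
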